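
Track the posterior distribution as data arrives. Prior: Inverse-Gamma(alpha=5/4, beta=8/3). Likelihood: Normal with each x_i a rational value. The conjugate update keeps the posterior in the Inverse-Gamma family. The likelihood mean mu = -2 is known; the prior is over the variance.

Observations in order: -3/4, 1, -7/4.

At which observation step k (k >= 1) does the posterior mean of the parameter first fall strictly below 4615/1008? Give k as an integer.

k = 3

obs 1: x=-3/4 → posterior Inverse-Gamma(7/4, 331/96)
obs 2: x=1 → posterior Inverse-Gamma(9/4, 763/96)
obs 3: x=-7/4 → posterior Inverse-Gamma(11/4, 383/48)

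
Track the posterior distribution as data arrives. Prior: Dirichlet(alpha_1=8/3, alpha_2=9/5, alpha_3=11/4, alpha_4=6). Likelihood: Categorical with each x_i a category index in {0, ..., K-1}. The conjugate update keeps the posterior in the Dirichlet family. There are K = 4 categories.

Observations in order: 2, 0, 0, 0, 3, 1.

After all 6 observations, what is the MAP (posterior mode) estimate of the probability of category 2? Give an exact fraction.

obs 1: x=2 → posterior Dirichlet(8/3, 9/5, 15/4, 6)
obs 2: x=0 → posterior Dirichlet(11/3, 9/5, 15/4, 6)
obs 3: x=0 → posterior Dirichlet(14/3, 9/5, 15/4, 6)
obs 4: x=0 → posterior Dirichlet(17/3, 9/5, 15/4, 6)
obs 5: x=3 → posterior Dirichlet(17/3, 9/5, 15/4, 7)
obs 6: x=1 → posterior Dirichlet(17/3, 14/5, 15/4, 7)

15/83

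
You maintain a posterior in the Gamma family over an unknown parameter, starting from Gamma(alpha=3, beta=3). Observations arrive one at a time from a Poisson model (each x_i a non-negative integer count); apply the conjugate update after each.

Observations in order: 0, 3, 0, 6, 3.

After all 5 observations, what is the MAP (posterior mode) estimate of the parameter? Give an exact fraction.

obs 1: x=0 → posterior Gamma(3, 4)
obs 2: x=3 → posterior Gamma(6, 5)
obs 3: x=0 → posterior Gamma(6, 6)
obs 4: x=6 → posterior Gamma(12, 7)
obs 5: x=3 → posterior Gamma(15, 8)

7/4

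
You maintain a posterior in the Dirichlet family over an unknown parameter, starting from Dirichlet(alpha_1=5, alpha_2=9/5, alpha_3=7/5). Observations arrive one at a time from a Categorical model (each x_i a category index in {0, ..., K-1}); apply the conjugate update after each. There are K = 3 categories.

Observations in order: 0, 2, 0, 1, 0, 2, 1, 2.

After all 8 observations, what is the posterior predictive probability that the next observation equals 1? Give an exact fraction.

19/81

obs 1: x=0 → posterior Dirichlet(6, 9/5, 7/5)
obs 2: x=2 → posterior Dirichlet(6, 9/5, 12/5)
obs 3: x=0 → posterior Dirichlet(7, 9/5, 12/5)
obs 4: x=1 → posterior Dirichlet(7, 14/5, 12/5)
obs 5: x=0 → posterior Dirichlet(8, 14/5, 12/5)
obs 6: x=2 → posterior Dirichlet(8, 14/5, 17/5)
obs 7: x=1 → posterior Dirichlet(8, 19/5, 17/5)
obs 8: x=2 → posterior Dirichlet(8, 19/5, 22/5)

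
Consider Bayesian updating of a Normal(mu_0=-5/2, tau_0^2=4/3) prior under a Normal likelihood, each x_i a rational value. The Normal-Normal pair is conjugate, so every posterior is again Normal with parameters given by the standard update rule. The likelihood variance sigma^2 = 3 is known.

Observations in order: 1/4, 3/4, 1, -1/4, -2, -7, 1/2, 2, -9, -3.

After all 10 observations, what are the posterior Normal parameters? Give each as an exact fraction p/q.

obs 1: x=1/4 → posterior Normal(-43/26, 12/13)
obs 2: x=3/4 → posterior Normal(-37/34, 12/17)
obs 3: x=1 → posterior Normal(-29/42, 4/7)
obs 4: x=-1/4 → posterior Normal(-31/50, 12/25)
obs 5: x=-2 → posterior Normal(-47/58, 12/29)
obs 6: x=-7 → posterior Normal(-103/66, 4/11)
obs 7: x=1/2 → posterior Normal(-99/74, 12/37)
obs 8: x=2 → posterior Normal(-83/82, 12/41)
obs 9: x=-9 → posterior Normal(-31/18, 4/15)
obs 10: x=-3 → posterior Normal(-179/98, 12/49)

mu_0=-179/98, tau_0^2=12/49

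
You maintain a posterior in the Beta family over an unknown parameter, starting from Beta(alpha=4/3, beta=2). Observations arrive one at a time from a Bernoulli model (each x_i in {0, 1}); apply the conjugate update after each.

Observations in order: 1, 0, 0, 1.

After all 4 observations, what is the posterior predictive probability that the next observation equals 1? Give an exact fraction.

5/11

obs 1: x=1 → posterior Beta(7/3, 2)
obs 2: x=0 → posterior Beta(7/3, 3)
obs 3: x=0 → posterior Beta(7/3, 4)
obs 4: x=1 → posterior Beta(10/3, 4)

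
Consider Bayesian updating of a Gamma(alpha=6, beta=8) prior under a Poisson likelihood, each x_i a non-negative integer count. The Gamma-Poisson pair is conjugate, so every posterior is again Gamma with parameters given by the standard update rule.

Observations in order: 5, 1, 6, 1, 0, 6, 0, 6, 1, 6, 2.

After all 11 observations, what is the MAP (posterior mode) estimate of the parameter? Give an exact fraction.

39/19

obs 1: x=5 → posterior Gamma(11, 9)
obs 2: x=1 → posterior Gamma(12, 10)
obs 3: x=6 → posterior Gamma(18, 11)
obs 4: x=1 → posterior Gamma(19, 12)
obs 5: x=0 → posterior Gamma(19, 13)
obs 6: x=6 → posterior Gamma(25, 14)
obs 7: x=0 → posterior Gamma(25, 15)
obs 8: x=6 → posterior Gamma(31, 16)
obs 9: x=1 → posterior Gamma(32, 17)
obs 10: x=6 → posterior Gamma(38, 18)
obs 11: x=2 → posterior Gamma(40, 19)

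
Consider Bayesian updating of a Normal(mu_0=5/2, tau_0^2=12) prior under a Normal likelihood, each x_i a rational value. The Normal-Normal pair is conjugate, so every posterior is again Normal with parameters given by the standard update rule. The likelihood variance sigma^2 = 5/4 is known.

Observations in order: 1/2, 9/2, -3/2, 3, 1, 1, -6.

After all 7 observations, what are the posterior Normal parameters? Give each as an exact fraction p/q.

mu_0=265/682, tau_0^2=60/341

obs 1: x=1/2 → posterior Normal(73/106, 60/53)
obs 2: x=9/2 → posterior Normal(5/2, 60/101)
obs 3: x=-3/2 → posterior Normal(361/298, 60/149)
obs 4: x=3 → posterior Normal(649/394, 60/197)
obs 5: x=1 → posterior Normal(149/98, 12/49)
obs 6: x=1 → posterior Normal(841/586, 60/293)
obs 7: x=-6 → posterior Normal(265/682, 60/341)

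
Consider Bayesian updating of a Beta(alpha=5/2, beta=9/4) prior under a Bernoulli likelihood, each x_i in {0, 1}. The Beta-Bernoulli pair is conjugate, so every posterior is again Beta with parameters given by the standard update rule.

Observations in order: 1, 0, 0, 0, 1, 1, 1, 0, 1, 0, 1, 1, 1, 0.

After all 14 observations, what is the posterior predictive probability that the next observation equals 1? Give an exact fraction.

14/25

obs 1: x=1 → posterior Beta(7/2, 9/4)
obs 2: x=0 → posterior Beta(7/2, 13/4)
obs 3: x=0 → posterior Beta(7/2, 17/4)
obs 4: x=0 → posterior Beta(7/2, 21/4)
obs 5: x=1 → posterior Beta(9/2, 21/4)
obs 6: x=1 → posterior Beta(11/2, 21/4)
obs 7: x=1 → posterior Beta(13/2, 21/4)
obs 8: x=0 → posterior Beta(13/2, 25/4)
obs 9: x=1 → posterior Beta(15/2, 25/4)
obs 10: x=0 → posterior Beta(15/2, 29/4)
obs 11: x=1 → posterior Beta(17/2, 29/4)
obs 12: x=1 → posterior Beta(19/2, 29/4)
obs 13: x=1 → posterior Beta(21/2, 29/4)
obs 14: x=0 → posterior Beta(21/2, 33/4)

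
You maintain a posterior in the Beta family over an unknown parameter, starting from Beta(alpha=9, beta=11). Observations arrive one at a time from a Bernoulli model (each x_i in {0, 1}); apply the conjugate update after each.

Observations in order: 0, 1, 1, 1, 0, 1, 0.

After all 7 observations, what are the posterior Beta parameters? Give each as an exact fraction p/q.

alpha=13, beta=14

obs 1: x=0 → posterior Beta(9, 12)
obs 2: x=1 → posterior Beta(10, 12)
obs 3: x=1 → posterior Beta(11, 12)
obs 4: x=1 → posterior Beta(12, 12)
obs 5: x=0 → posterior Beta(12, 13)
obs 6: x=1 → posterior Beta(13, 13)
obs 7: x=0 → posterior Beta(13, 14)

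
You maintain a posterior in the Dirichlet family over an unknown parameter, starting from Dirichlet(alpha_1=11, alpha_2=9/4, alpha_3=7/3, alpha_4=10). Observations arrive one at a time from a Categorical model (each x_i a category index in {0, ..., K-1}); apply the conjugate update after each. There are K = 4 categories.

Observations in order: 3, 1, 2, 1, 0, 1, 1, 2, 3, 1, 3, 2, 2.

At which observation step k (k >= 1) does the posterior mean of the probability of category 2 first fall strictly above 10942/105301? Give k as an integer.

obs 1: x=3 → posterior Dirichlet(11, 9/4, 7/3, 11)
obs 2: x=1 → posterior Dirichlet(11, 13/4, 7/3, 11)
obs 3: x=2 → posterior Dirichlet(11, 13/4, 10/3, 11)
obs 4: x=1 → posterior Dirichlet(11, 17/4, 10/3, 11)
obs 5: x=0 → posterior Dirichlet(12, 17/4, 10/3, 11)
obs 6: x=1 → posterior Dirichlet(12, 21/4, 10/3, 11)
obs 7: x=1 → posterior Dirichlet(12, 25/4, 10/3, 11)
obs 8: x=2 → posterior Dirichlet(12, 25/4, 13/3, 11)
obs 9: x=3 → posterior Dirichlet(12, 25/4, 13/3, 12)
obs 10: x=1 → posterior Dirichlet(12, 29/4, 13/3, 12)
obs 11: x=3 → posterior Dirichlet(12, 29/4, 13/3, 13)
obs 12: x=2 → posterior Dirichlet(12, 29/4, 16/3, 13)
obs 13: x=2 → posterior Dirichlet(12, 29/4, 19/3, 13)

k = 3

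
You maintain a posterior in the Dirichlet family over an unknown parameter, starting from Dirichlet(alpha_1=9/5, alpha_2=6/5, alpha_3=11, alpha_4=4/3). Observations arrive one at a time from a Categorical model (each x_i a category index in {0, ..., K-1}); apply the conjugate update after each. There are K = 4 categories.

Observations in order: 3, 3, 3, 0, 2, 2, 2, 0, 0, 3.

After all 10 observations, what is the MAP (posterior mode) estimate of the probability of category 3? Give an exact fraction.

obs 1: x=3 → posterior Dirichlet(9/5, 6/5, 11, 7/3)
obs 2: x=3 → posterior Dirichlet(9/5, 6/5, 11, 10/3)
obs 3: x=3 → posterior Dirichlet(9/5, 6/5, 11, 13/3)
obs 4: x=0 → posterior Dirichlet(14/5, 6/5, 11, 13/3)
obs 5: x=2 → posterior Dirichlet(14/5, 6/5, 12, 13/3)
obs 6: x=2 → posterior Dirichlet(14/5, 6/5, 13, 13/3)
obs 7: x=2 → posterior Dirichlet(14/5, 6/5, 14, 13/3)
obs 8: x=0 → posterior Dirichlet(19/5, 6/5, 14, 13/3)
obs 9: x=0 → posterior Dirichlet(24/5, 6/5, 14, 13/3)
obs 10: x=3 → posterior Dirichlet(24/5, 6/5, 14, 16/3)

13/64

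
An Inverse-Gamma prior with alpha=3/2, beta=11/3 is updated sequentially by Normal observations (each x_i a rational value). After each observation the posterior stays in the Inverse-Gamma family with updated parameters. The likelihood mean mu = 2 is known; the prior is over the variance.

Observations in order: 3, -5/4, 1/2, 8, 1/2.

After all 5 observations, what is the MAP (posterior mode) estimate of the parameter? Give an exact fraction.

2851/480

obs 1: x=3 → posterior Inverse-Gamma(2, 25/6)
obs 2: x=-5/4 → posterior Inverse-Gamma(5/2, 907/96)
obs 3: x=1/2 → posterior Inverse-Gamma(3, 1015/96)
obs 4: x=8 → posterior Inverse-Gamma(7/2, 2743/96)
obs 5: x=1/2 → posterior Inverse-Gamma(4, 2851/96)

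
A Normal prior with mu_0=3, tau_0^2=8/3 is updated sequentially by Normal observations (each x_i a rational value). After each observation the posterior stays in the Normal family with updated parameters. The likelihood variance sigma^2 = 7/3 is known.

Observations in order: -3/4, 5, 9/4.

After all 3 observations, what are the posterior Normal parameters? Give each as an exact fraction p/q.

obs 1: x=-3/4 → posterior Normal(1, 56/45)
obs 2: x=5 → posterior Normal(55/23, 56/69)
obs 3: x=9/4 → posterior Normal(73/31, 56/93)

mu_0=73/31, tau_0^2=56/93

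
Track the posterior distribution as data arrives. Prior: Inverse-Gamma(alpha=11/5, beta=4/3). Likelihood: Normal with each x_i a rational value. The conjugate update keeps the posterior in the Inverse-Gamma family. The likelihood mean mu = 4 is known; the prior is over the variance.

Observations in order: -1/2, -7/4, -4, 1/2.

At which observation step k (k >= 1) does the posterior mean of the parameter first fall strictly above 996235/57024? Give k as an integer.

k = 3

obs 1: x=-1/2 → posterior Inverse-Gamma(27/10, 275/24)
obs 2: x=-7/4 → posterior Inverse-Gamma(16/5, 2687/96)
obs 3: x=-4 → posterior Inverse-Gamma(37/10, 5759/96)
obs 4: x=1/2 → posterior Inverse-Gamma(21/5, 6347/96)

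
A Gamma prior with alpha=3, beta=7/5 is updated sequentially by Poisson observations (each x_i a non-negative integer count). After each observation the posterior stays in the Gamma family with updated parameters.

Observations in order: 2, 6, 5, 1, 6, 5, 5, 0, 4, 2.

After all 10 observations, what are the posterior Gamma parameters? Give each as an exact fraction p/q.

alpha=39, beta=57/5

obs 1: x=2 → posterior Gamma(5, 12/5)
obs 2: x=6 → posterior Gamma(11, 17/5)
obs 3: x=5 → posterior Gamma(16, 22/5)
obs 4: x=1 → posterior Gamma(17, 27/5)
obs 5: x=6 → posterior Gamma(23, 32/5)
obs 6: x=5 → posterior Gamma(28, 37/5)
obs 7: x=5 → posterior Gamma(33, 42/5)
obs 8: x=0 → posterior Gamma(33, 47/5)
obs 9: x=4 → posterior Gamma(37, 52/5)
obs 10: x=2 → posterior Gamma(39, 57/5)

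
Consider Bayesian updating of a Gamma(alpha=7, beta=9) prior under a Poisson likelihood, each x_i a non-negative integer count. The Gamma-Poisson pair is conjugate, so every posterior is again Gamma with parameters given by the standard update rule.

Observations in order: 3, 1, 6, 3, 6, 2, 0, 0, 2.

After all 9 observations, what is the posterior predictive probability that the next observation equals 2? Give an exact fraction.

obs 1: x=3 → posterior Gamma(10, 10)
obs 2: x=1 → posterior Gamma(11, 11)
obs 3: x=6 → posterior Gamma(17, 12)
obs 4: x=3 → posterior Gamma(20, 13)
obs 5: x=6 → posterior Gamma(26, 14)
obs 6: x=2 → posterior Gamma(28, 15)
obs 7: x=0 → posterior Gamma(28, 16)
obs 8: x=0 → posterior Gamma(28, 17)
obs 9: x=2 → posterior Gamma(30, 18)

21165479217675053265444077371903872860160/83198449060887472631428936505541918917761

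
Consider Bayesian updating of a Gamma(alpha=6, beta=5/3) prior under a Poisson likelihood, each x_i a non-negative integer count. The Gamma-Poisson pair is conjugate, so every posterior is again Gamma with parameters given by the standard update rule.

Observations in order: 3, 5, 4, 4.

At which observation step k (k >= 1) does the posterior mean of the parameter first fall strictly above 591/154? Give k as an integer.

obs 1: x=3 → posterior Gamma(9, 8/3)
obs 2: x=5 → posterior Gamma(14, 11/3)
obs 3: x=4 → posterior Gamma(18, 14/3)
obs 4: x=4 → posterior Gamma(22, 17/3)

k = 3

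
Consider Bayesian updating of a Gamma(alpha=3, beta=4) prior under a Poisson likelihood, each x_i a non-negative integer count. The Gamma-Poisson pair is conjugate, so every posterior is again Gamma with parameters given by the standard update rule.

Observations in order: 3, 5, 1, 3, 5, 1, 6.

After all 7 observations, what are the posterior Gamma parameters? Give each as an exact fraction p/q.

alpha=27, beta=11

obs 1: x=3 → posterior Gamma(6, 5)
obs 2: x=5 → posterior Gamma(11, 6)
obs 3: x=1 → posterior Gamma(12, 7)
obs 4: x=3 → posterior Gamma(15, 8)
obs 5: x=5 → posterior Gamma(20, 9)
obs 6: x=1 → posterior Gamma(21, 10)
obs 7: x=6 → posterior Gamma(27, 11)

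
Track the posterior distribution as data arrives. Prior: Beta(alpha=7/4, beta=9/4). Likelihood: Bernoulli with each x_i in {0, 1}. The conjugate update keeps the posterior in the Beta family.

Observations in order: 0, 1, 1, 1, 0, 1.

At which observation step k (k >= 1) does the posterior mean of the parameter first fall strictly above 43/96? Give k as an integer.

obs 1: x=0 → posterior Beta(7/4, 13/4)
obs 2: x=1 → posterior Beta(11/4, 13/4)
obs 3: x=1 → posterior Beta(15/4, 13/4)
obs 4: x=1 → posterior Beta(19/4, 13/4)
obs 5: x=0 → posterior Beta(19/4, 17/4)
obs 6: x=1 → posterior Beta(23/4, 17/4)

k = 2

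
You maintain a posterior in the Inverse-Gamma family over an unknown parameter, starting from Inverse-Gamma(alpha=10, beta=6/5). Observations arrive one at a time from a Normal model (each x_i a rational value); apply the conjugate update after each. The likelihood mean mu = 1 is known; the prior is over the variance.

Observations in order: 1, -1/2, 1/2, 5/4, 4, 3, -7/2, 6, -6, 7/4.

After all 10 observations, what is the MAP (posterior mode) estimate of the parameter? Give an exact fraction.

obs 1: x=1 → posterior Inverse-Gamma(21/2, 6/5)
obs 2: x=-1/2 → posterior Inverse-Gamma(11, 93/40)
obs 3: x=1/2 → posterior Inverse-Gamma(23/2, 49/20)
obs 4: x=5/4 → posterior Inverse-Gamma(12, 397/160)
obs 5: x=4 → posterior Inverse-Gamma(25/2, 1117/160)
obs 6: x=3 → posterior Inverse-Gamma(13, 1437/160)
obs 7: x=-7/2 → posterior Inverse-Gamma(27/2, 3057/160)
obs 8: x=6 → posterior Inverse-Gamma(14, 5057/160)
obs 9: x=-6 → posterior Inverse-Gamma(29/2, 8977/160)
obs 10: x=7/4 → posterior Inverse-Gamma(15, 4511/80)

4511/1280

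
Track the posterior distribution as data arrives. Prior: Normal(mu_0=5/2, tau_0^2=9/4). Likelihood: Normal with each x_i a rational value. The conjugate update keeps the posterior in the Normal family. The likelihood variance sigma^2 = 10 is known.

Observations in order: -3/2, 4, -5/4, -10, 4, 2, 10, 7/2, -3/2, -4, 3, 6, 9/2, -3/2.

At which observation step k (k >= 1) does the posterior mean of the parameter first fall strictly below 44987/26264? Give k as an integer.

k = 3

obs 1: x=-3/2 → posterior Normal(173/98, 90/49)
obs 2: x=4 → posterior Normal(245/116, 45/29)
obs 3: x=-5/4 → posterior Normal(445/268, 90/67)
obs 4: x=-10 → posterior Normal(85/304, 45/38)
obs 5: x=4 → posterior Normal(229/340, 18/17)
obs 6: x=2 → posterior Normal(301/376, 45/47)
obs 7: x=10 → posterior Normal(661/412, 90/103)
obs 8: x=7/2 → posterior Normal(787/448, 45/56)
obs 9: x=-3/2 → posterior Normal(733/484, 90/121)
obs 10: x=-4 → posterior Normal(589/520, 9/13)
obs 11: x=3 → posterior Normal(697/556, 90/139)
obs 12: x=6 → posterior Normal(913/592, 45/74)
obs 13: x=9/2 → posterior Normal(1075/628, 90/157)
obs 14: x=-3/2 → posterior Normal(1021/664, 45/83)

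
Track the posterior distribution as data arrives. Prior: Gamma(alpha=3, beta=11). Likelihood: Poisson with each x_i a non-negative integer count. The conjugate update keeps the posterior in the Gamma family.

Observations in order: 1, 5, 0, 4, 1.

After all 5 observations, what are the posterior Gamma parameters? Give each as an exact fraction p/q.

obs 1: x=1 → posterior Gamma(4, 12)
obs 2: x=5 → posterior Gamma(9, 13)
obs 3: x=0 → posterior Gamma(9, 14)
obs 4: x=4 → posterior Gamma(13, 15)
obs 5: x=1 → posterior Gamma(14, 16)

alpha=14, beta=16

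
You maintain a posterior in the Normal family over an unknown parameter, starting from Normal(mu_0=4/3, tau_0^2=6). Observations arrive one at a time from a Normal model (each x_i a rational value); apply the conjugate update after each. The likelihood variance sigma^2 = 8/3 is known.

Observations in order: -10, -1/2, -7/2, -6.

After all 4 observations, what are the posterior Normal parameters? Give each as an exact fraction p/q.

mu_0=-131/30, tau_0^2=3/5

obs 1: x=-10 → posterior Normal(-254/39, 24/13)
obs 2: x=-1/2 → posterior Normal(-535/132, 12/11)
obs 3: x=-7/2 → posterior Normal(-362/93, 24/31)
obs 4: x=-6 → posterior Normal(-131/30, 3/5)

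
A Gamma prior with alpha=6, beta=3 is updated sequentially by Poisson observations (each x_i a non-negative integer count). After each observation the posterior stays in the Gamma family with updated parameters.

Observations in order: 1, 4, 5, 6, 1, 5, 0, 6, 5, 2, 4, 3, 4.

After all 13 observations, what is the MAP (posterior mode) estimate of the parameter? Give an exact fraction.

51/16

obs 1: x=1 → posterior Gamma(7, 4)
obs 2: x=4 → posterior Gamma(11, 5)
obs 3: x=5 → posterior Gamma(16, 6)
obs 4: x=6 → posterior Gamma(22, 7)
obs 5: x=1 → posterior Gamma(23, 8)
obs 6: x=5 → posterior Gamma(28, 9)
obs 7: x=0 → posterior Gamma(28, 10)
obs 8: x=6 → posterior Gamma(34, 11)
obs 9: x=5 → posterior Gamma(39, 12)
obs 10: x=2 → posterior Gamma(41, 13)
obs 11: x=4 → posterior Gamma(45, 14)
obs 12: x=3 → posterior Gamma(48, 15)
obs 13: x=4 → posterior Gamma(52, 16)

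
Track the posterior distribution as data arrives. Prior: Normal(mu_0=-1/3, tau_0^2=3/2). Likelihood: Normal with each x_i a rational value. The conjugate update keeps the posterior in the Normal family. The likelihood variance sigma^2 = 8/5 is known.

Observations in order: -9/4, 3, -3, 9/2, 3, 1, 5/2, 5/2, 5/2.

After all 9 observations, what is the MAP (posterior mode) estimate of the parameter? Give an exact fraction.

2411/1812

obs 1: x=-9/4 → posterior Normal(-469/372, 24/31)
obs 2: x=3 → posterior Normal(71/552, 12/23)
obs 3: x=-3 → posterior Normal(-469/732, 24/61)
obs 4: x=9/2 → posterior Normal(341/912, 6/19)
obs 5: x=3 → posterior Normal(881/1092, 24/91)
obs 6: x=1 → posterior Normal(1061/1272, 12/53)
obs 7: x=5/2 → posterior Normal(1511/1452, 24/121)
obs 8: x=5/2 → posterior Normal(1961/1632, 3/17)
obs 9: x=5/2 → posterior Normal(2411/1812, 24/151)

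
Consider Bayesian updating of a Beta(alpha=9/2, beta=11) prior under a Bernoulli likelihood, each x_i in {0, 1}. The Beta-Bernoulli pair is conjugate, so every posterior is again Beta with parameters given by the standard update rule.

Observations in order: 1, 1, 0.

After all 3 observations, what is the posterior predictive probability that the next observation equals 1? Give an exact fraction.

13/37

obs 1: x=1 → posterior Beta(11/2, 11)
obs 2: x=1 → posterior Beta(13/2, 11)
obs 3: x=0 → posterior Beta(13/2, 12)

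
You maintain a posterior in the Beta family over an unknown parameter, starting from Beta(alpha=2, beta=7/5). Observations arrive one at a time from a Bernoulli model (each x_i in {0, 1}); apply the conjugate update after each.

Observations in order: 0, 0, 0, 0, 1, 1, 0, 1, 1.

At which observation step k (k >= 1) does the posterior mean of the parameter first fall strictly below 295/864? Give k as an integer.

obs 1: x=0 → posterior Beta(2, 12/5)
obs 2: x=0 → posterior Beta(2, 17/5)
obs 3: x=0 → posterior Beta(2, 22/5)
obs 4: x=0 → posterior Beta(2, 27/5)
obs 5: x=1 → posterior Beta(3, 27/5)
obs 6: x=1 → posterior Beta(4, 27/5)
obs 7: x=0 → posterior Beta(4, 32/5)
obs 8: x=1 → posterior Beta(5, 32/5)
obs 9: x=1 → posterior Beta(6, 32/5)

k = 3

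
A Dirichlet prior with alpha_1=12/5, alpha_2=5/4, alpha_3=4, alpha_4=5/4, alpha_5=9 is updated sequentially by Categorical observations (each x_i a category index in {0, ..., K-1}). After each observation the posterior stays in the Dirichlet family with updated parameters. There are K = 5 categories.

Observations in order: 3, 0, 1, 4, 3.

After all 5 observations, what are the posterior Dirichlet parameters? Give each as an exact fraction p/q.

obs 1: x=3 → posterior Dirichlet(12/5, 5/4, 4, 9/4, 9)
obs 2: x=0 → posterior Dirichlet(17/5, 5/4, 4, 9/4, 9)
obs 3: x=1 → posterior Dirichlet(17/5, 9/4, 4, 9/4, 9)
obs 4: x=4 → posterior Dirichlet(17/5, 9/4, 4, 9/4, 10)
obs 5: x=3 → posterior Dirichlet(17/5, 9/4, 4, 13/4, 10)

alpha_1=17/5, alpha_2=9/4, alpha_3=4, alpha_4=13/4, alpha_5=10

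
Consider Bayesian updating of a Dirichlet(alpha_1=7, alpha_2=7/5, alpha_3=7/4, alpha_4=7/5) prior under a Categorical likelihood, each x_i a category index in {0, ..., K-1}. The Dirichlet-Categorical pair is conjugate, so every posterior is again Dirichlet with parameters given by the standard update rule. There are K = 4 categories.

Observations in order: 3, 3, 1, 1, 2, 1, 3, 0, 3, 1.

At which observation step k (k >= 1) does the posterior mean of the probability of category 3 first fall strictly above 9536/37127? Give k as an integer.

k = 9

obs 1: x=3 → posterior Dirichlet(7, 7/5, 7/4, 12/5)
obs 2: x=3 → posterior Dirichlet(7, 7/5, 7/4, 17/5)
obs 3: x=1 → posterior Dirichlet(7, 12/5, 7/4, 17/5)
obs 4: x=1 → posterior Dirichlet(7, 17/5, 7/4, 17/5)
obs 5: x=2 → posterior Dirichlet(7, 17/5, 11/4, 17/5)
obs 6: x=1 → posterior Dirichlet(7, 22/5, 11/4, 17/5)
obs 7: x=3 → posterior Dirichlet(7, 22/5, 11/4, 22/5)
obs 8: x=0 → posterior Dirichlet(8, 22/5, 11/4, 22/5)
obs 9: x=3 → posterior Dirichlet(8, 22/5, 11/4, 27/5)
obs 10: x=1 → posterior Dirichlet(8, 27/5, 11/4, 27/5)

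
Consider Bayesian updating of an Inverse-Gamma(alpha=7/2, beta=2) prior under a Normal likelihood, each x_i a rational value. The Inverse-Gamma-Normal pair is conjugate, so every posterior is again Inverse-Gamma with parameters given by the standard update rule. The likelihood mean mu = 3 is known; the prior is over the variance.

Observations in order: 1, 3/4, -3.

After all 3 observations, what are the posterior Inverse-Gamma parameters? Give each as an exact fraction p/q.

alpha=5, beta=785/32

obs 1: x=1 → posterior Inverse-Gamma(4, 4)
obs 2: x=3/4 → posterior Inverse-Gamma(9/2, 209/32)
obs 3: x=-3 → posterior Inverse-Gamma(5, 785/32)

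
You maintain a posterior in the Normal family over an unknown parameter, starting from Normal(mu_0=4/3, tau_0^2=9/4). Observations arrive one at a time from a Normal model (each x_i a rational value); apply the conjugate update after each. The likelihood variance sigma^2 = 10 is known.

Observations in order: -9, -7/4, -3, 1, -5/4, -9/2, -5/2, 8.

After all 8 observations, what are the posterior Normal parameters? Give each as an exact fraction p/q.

mu_0=-191/336, tau_0^2=45/56

obs 1: x=-9 → posterior Normal(-83/147, 90/49)
obs 2: x=-7/4 → posterior Normal(-521/696, 45/29)
obs 3: x=-3 → posterior Normal(-845/804, 90/67)
obs 4: x=1 → posterior Normal(-737/912, 45/38)
obs 5: x=-5/4 → posterior Normal(-218/255, 18/17)
obs 6: x=-9/2 → posterior Normal(-679/564, 45/47)
obs 7: x=-5/2 → posterior Normal(-407/309, 90/103)
obs 8: x=8 → posterior Normal(-191/336, 45/56)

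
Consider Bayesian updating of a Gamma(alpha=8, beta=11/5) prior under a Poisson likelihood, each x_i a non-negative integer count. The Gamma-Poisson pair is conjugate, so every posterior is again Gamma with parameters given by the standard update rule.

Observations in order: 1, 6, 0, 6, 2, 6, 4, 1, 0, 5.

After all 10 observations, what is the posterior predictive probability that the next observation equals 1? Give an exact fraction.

obs 1: x=1 → posterior Gamma(9, 16/5)
obs 2: x=6 → posterior Gamma(15, 21/5)
obs 3: x=0 → posterior Gamma(15, 26/5)
obs 4: x=6 → posterior Gamma(21, 31/5)
obs 5: x=2 → posterior Gamma(23, 36/5)
obs 6: x=6 → posterior Gamma(29, 41/5)
obs 7: x=4 → posterior Gamma(33, 46/5)
obs 8: x=1 → posterior Gamma(34, 51/5)
obs 9: x=0 → posterior Gamma(34, 56/5)
obs 10: x=5 → posterior Gamma(39, 61/5)

275916023314284751179989633615976907421464713950319664922893586055506165/2016676172132416327320240796845967548930273642043631561761164465109204992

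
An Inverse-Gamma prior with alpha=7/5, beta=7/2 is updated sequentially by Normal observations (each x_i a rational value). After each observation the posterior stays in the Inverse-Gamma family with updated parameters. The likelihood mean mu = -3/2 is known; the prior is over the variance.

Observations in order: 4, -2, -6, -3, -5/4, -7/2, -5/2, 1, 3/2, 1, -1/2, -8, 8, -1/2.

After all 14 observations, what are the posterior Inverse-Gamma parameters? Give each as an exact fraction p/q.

alpha=42/5, beta=3537/32

obs 1: x=4 → posterior Inverse-Gamma(19/10, 149/8)
obs 2: x=-2 → posterior Inverse-Gamma(12/5, 75/4)
obs 3: x=-6 → posterior Inverse-Gamma(29/10, 231/8)
obs 4: x=-3 → posterior Inverse-Gamma(17/5, 30)
obs 5: x=-5/4 → posterior Inverse-Gamma(39/10, 961/32)
obs 6: x=-7/2 → posterior Inverse-Gamma(22/5, 1025/32)
obs 7: x=-5/2 → posterior Inverse-Gamma(49/10, 1041/32)
obs 8: x=1 → posterior Inverse-Gamma(27/5, 1141/32)
obs 9: x=3/2 → posterior Inverse-Gamma(59/10, 1285/32)
obs 10: x=1 → posterior Inverse-Gamma(32/5, 1385/32)
obs 11: x=-1/2 → posterior Inverse-Gamma(69/10, 1401/32)
obs 12: x=-8 → posterior Inverse-Gamma(37/5, 2077/32)
obs 13: x=8 → posterior Inverse-Gamma(79/10, 3521/32)
obs 14: x=-1/2 → posterior Inverse-Gamma(42/5, 3537/32)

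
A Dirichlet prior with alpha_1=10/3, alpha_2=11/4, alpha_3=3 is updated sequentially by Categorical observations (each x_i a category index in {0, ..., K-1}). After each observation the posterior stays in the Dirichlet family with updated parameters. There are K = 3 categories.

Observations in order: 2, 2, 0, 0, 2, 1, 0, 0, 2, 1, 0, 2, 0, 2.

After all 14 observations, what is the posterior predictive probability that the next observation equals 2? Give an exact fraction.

108/277

obs 1: x=2 → posterior Dirichlet(10/3, 11/4, 4)
obs 2: x=2 → posterior Dirichlet(10/3, 11/4, 5)
obs 3: x=0 → posterior Dirichlet(13/3, 11/4, 5)
obs 4: x=0 → posterior Dirichlet(16/3, 11/4, 5)
obs 5: x=2 → posterior Dirichlet(16/3, 11/4, 6)
obs 6: x=1 → posterior Dirichlet(16/3, 15/4, 6)
obs 7: x=0 → posterior Dirichlet(19/3, 15/4, 6)
obs 8: x=0 → posterior Dirichlet(22/3, 15/4, 6)
obs 9: x=2 → posterior Dirichlet(22/3, 15/4, 7)
obs 10: x=1 → posterior Dirichlet(22/3, 19/4, 7)
obs 11: x=0 → posterior Dirichlet(25/3, 19/4, 7)
obs 12: x=2 → posterior Dirichlet(25/3, 19/4, 8)
obs 13: x=0 → posterior Dirichlet(28/3, 19/4, 8)
obs 14: x=2 → posterior Dirichlet(28/3, 19/4, 9)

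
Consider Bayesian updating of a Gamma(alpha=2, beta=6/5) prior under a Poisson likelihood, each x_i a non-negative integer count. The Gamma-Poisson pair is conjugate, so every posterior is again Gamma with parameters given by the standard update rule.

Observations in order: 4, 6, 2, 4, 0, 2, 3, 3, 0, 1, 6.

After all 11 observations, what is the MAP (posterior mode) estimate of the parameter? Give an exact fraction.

160/61

obs 1: x=4 → posterior Gamma(6, 11/5)
obs 2: x=6 → posterior Gamma(12, 16/5)
obs 3: x=2 → posterior Gamma(14, 21/5)
obs 4: x=4 → posterior Gamma(18, 26/5)
obs 5: x=0 → posterior Gamma(18, 31/5)
obs 6: x=2 → posterior Gamma(20, 36/5)
obs 7: x=3 → posterior Gamma(23, 41/5)
obs 8: x=3 → posterior Gamma(26, 46/5)
obs 9: x=0 → posterior Gamma(26, 51/5)
obs 10: x=1 → posterior Gamma(27, 56/5)
obs 11: x=6 → posterior Gamma(33, 61/5)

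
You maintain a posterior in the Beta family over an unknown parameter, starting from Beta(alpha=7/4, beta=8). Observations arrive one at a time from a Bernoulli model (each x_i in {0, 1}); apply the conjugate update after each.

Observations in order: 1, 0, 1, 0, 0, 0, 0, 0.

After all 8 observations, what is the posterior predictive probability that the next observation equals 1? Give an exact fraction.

obs 1: x=1 → posterior Beta(11/4, 8)
obs 2: x=0 → posterior Beta(11/4, 9)
obs 3: x=1 → posterior Beta(15/4, 9)
obs 4: x=0 → posterior Beta(15/4, 10)
obs 5: x=0 → posterior Beta(15/4, 11)
obs 6: x=0 → posterior Beta(15/4, 12)
obs 7: x=0 → posterior Beta(15/4, 13)
obs 8: x=0 → posterior Beta(15/4, 14)

15/71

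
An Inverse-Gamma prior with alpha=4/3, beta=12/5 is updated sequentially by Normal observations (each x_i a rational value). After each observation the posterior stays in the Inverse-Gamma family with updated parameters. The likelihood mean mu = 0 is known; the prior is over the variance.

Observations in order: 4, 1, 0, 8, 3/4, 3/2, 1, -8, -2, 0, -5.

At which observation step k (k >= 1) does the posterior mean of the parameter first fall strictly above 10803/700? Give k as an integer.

obs 1: x=4 → posterior Inverse-Gamma(11/6, 52/5)
obs 2: x=1 → posterior Inverse-Gamma(7/3, 109/10)
obs 3: x=0 → posterior Inverse-Gamma(17/6, 109/10)
obs 4: x=8 → posterior Inverse-Gamma(10/3, 429/10)
obs 5: x=3/4 → posterior Inverse-Gamma(23/6, 6909/160)
obs 6: x=3/2 → posterior Inverse-Gamma(13/3, 7089/160)
obs 7: x=1 → posterior Inverse-Gamma(29/6, 7169/160)
obs 8: x=-8 → posterior Inverse-Gamma(16/3, 12289/160)
obs 9: x=-2 → posterior Inverse-Gamma(35/6, 12609/160)
obs 10: x=0 → posterior Inverse-Gamma(19/3, 12609/160)
obs 11: x=-5 → posterior Inverse-Gamma(41/6, 14609/160)

k = 4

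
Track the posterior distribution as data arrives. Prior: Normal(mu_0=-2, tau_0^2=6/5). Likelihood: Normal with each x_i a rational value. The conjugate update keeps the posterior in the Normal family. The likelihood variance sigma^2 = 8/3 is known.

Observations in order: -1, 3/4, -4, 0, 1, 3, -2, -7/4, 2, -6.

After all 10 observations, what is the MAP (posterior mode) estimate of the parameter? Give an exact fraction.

-56/55

obs 1: x=-1 → posterior Normal(-49/29, 24/29)
obs 2: x=3/4 → posterior Normal(-169/152, 12/19)
obs 3: x=-4 → posterior Normal(-313/188, 24/47)
obs 4: x=0 → posterior Normal(-313/224, 3/7)
obs 5: x=1 → posterior Normal(-277/260, 24/65)
obs 6: x=3 → posterior Normal(-169/296, 12/37)
obs 7: x=-2 → posterior Normal(-241/332, 24/83)
obs 8: x=-7/4 → posterior Normal(-19/23, 6/23)
obs 9: x=2 → posterior Normal(-58/101, 24/101)
obs 10: x=-6 → posterior Normal(-56/55, 12/55)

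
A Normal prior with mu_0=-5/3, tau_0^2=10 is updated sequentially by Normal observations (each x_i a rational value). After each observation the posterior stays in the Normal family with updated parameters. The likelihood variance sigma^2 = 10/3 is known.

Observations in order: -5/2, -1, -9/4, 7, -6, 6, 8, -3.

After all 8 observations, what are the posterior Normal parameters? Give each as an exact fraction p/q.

obs 1: x=-5/2 → posterior Normal(-55/24, 5/2)
obs 2: x=-1 → posterior Normal(-73/42, 10/7)
obs 3: x=-9/4 → posterior Normal(-227/120, 1)
obs 4: x=7 → posterior Normal(25/156, 10/13)
obs 5: x=-6 → posterior Normal(-191/192, 5/8)
obs 6: x=6 → posterior Normal(25/228, 10/19)
obs 7: x=8 → posterior Normal(313/264, 5/11)
obs 8: x=-3 → posterior Normal(41/60, 2/5)

mu_0=41/60, tau_0^2=2/5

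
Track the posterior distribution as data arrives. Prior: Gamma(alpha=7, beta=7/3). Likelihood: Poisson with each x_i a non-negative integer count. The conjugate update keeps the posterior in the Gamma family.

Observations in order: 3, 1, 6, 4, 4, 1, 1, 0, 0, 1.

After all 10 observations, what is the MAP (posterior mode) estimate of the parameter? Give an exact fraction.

obs 1: x=3 → posterior Gamma(10, 10/3)
obs 2: x=1 → posterior Gamma(11, 13/3)
obs 3: x=6 → posterior Gamma(17, 16/3)
obs 4: x=4 → posterior Gamma(21, 19/3)
obs 5: x=4 → posterior Gamma(25, 22/3)
obs 6: x=1 → posterior Gamma(26, 25/3)
obs 7: x=1 → posterior Gamma(27, 28/3)
obs 8: x=0 → posterior Gamma(27, 31/3)
obs 9: x=0 → posterior Gamma(27, 34/3)
obs 10: x=1 → posterior Gamma(28, 37/3)

81/37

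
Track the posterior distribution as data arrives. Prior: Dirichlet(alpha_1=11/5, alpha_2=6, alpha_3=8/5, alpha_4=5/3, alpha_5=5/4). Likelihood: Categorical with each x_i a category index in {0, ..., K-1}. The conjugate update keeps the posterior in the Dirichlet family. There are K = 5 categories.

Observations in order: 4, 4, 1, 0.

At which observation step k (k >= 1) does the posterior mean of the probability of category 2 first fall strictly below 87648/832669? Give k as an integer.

k = 3

obs 1: x=4 → posterior Dirichlet(11/5, 6, 8/5, 5/3, 9/4)
obs 2: x=4 → posterior Dirichlet(11/5, 6, 8/5, 5/3, 13/4)
obs 3: x=1 → posterior Dirichlet(11/5, 7, 8/5, 5/3, 13/4)
obs 4: x=0 → posterior Dirichlet(16/5, 7, 8/5, 5/3, 13/4)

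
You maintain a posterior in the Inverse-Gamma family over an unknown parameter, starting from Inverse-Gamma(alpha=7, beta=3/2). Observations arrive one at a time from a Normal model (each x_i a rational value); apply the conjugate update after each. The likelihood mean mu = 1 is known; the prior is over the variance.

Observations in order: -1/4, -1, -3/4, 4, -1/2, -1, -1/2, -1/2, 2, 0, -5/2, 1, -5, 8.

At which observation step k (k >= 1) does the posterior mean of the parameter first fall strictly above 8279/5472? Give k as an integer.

obs 1: x=-1/4 → posterior Inverse-Gamma(15/2, 73/32)
obs 2: x=-1 → posterior Inverse-Gamma(8, 137/32)
obs 3: x=-3/4 → posterior Inverse-Gamma(17/2, 93/16)
obs 4: x=4 → posterior Inverse-Gamma(9, 165/16)
obs 5: x=-1/2 → posterior Inverse-Gamma(19/2, 183/16)
obs 6: x=-1 → posterior Inverse-Gamma(10, 215/16)
obs 7: x=-1/2 → posterior Inverse-Gamma(21/2, 233/16)
obs 8: x=-1/2 → posterior Inverse-Gamma(11, 251/16)
obs 9: x=2 → posterior Inverse-Gamma(23/2, 259/16)
obs 10: x=0 → posterior Inverse-Gamma(12, 267/16)
obs 11: x=-5/2 → posterior Inverse-Gamma(25/2, 365/16)
obs 12: x=1 → posterior Inverse-Gamma(13, 365/16)
obs 13: x=-5 → posterior Inverse-Gamma(27/2, 653/16)
obs 14: x=8 → posterior Inverse-Gamma(14, 1045/16)

k = 7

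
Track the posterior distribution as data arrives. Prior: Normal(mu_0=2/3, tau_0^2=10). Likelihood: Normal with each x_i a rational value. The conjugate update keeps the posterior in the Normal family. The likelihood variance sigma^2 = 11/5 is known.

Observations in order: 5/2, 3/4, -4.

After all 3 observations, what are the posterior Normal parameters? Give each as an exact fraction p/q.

mu_0=-181/966, tau_0^2=110/161

obs 1: x=5/2 → posterior Normal(397/183, 110/61)
obs 2: x=3/4 → posterior Normal(1019/666, 110/111)
obs 3: x=-4 → posterior Normal(-181/966, 110/161)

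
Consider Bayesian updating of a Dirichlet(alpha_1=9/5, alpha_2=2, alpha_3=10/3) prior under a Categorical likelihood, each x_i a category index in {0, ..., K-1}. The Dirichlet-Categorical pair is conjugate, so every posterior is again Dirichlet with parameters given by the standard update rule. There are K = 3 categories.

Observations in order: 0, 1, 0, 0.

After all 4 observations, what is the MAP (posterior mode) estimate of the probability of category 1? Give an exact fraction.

obs 1: x=0 → posterior Dirichlet(14/5, 2, 10/3)
obs 2: x=1 → posterior Dirichlet(14/5, 3, 10/3)
obs 3: x=0 → posterior Dirichlet(19/5, 3, 10/3)
obs 4: x=0 → posterior Dirichlet(24/5, 3, 10/3)

15/61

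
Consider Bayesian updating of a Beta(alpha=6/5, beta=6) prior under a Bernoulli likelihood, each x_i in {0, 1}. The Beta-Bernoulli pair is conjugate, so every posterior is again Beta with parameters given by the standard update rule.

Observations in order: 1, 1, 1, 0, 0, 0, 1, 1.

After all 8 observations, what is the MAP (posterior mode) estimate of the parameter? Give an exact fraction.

13/33

obs 1: x=1 → posterior Beta(11/5, 6)
obs 2: x=1 → posterior Beta(16/5, 6)
obs 3: x=1 → posterior Beta(21/5, 6)
obs 4: x=0 → posterior Beta(21/5, 7)
obs 5: x=0 → posterior Beta(21/5, 8)
obs 6: x=0 → posterior Beta(21/5, 9)
obs 7: x=1 → posterior Beta(26/5, 9)
obs 8: x=1 → posterior Beta(31/5, 9)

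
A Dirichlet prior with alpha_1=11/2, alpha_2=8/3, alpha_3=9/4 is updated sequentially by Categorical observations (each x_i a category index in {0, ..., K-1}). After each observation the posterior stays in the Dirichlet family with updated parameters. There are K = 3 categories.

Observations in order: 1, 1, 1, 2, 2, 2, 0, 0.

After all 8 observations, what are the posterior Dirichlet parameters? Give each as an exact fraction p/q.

alpha_1=15/2, alpha_2=17/3, alpha_3=21/4

obs 1: x=1 → posterior Dirichlet(11/2, 11/3, 9/4)
obs 2: x=1 → posterior Dirichlet(11/2, 14/3, 9/4)
obs 3: x=1 → posterior Dirichlet(11/2, 17/3, 9/4)
obs 4: x=2 → posterior Dirichlet(11/2, 17/3, 13/4)
obs 5: x=2 → posterior Dirichlet(11/2, 17/3, 17/4)
obs 6: x=2 → posterior Dirichlet(11/2, 17/3, 21/4)
obs 7: x=0 → posterior Dirichlet(13/2, 17/3, 21/4)
obs 8: x=0 → posterior Dirichlet(15/2, 17/3, 21/4)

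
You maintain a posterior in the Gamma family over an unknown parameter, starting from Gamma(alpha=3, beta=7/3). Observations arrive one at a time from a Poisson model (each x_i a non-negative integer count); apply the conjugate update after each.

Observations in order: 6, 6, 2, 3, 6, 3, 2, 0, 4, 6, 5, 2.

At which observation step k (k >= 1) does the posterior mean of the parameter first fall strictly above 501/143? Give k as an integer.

k = 5

obs 1: x=6 → posterior Gamma(9, 10/3)
obs 2: x=6 → posterior Gamma(15, 13/3)
obs 3: x=2 → posterior Gamma(17, 16/3)
obs 4: x=3 → posterior Gamma(20, 19/3)
obs 5: x=6 → posterior Gamma(26, 22/3)
obs 6: x=3 → posterior Gamma(29, 25/3)
obs 7: x=2 → posterior Gamma(31, 28/3)
obs 8: x=0 → posterior Gamma(31, 31/3)
obs 9: x=4 → posterior Gamma(35, 34/3)
obs 10: x=6 → posterior Gamma(41, 37/3)
obs 11: x=5 → posterior Gamma(46, 40/3)
obs 12: x=2 → posterior Gamma(48, 43/3)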